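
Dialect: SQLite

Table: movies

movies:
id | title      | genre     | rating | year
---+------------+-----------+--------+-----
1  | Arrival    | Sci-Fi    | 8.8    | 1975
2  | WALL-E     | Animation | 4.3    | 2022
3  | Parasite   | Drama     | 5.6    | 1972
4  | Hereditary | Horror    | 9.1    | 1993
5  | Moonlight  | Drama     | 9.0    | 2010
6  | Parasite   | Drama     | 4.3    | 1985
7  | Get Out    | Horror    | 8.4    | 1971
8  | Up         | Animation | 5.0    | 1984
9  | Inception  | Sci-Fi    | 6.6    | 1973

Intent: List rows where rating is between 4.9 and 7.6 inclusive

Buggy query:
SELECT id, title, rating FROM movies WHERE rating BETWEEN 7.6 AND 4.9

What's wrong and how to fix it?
Bug: The bounds are reversed; BETWEEN a AND b requires a <= b to match anything

Fix: Swap the bounds so the smaller value comes first

Corrected query:
SELECT id, title, rating FROM movies WHERE rating BETWEEN 4.9 AND 7.6

Result:
id | title     | rating
---+-----------+-------
3  | Parasite  | 5.6   
8  | Up        | 5     
9  | Inception | 6.6   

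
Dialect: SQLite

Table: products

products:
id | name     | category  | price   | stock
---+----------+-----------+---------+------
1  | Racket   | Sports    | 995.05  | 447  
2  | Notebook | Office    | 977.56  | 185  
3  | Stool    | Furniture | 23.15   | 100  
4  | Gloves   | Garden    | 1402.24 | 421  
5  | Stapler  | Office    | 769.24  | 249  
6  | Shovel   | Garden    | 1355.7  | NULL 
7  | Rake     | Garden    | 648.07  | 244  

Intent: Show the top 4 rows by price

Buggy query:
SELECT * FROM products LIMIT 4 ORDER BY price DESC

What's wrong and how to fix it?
Bug: ORDER BY cannot follow LIMIT; LIMIT is the final clause

Fix: Sort with ORDER BY, then apply LIMIT

Corrected query:
SELECT * FROM products ORDER BY price DESC LIMIT 4

Result:
id | name     | category | price   | stock
---+----------+----------+---------+------
4  | Gloves   | Garden   | 1402.24 | 421  
6  | Shovel   | Garden   | 1355.7  | NULL 
1  | Racket   | Sports   | 995.05  | 447  
2  | Notebook | Office   | 977.56  | 185  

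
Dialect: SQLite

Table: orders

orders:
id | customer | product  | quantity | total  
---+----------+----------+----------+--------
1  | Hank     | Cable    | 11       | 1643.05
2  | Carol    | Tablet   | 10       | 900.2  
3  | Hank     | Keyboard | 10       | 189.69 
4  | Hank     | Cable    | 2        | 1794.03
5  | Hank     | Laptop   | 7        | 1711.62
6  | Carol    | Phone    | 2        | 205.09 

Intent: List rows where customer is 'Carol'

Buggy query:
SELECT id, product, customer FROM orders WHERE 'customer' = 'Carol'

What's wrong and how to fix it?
Bug: 'customer' in single quotes is a string literal, not the column; the comparison is literal-vs-literal and never true

Fix: Reference the column as customer without single quotes

Corrected query:
SELECT id, product, customer FROM orders WHERE customer = 'Carol'

Result:
id | product | customer
---+---------+---------
2  | Tablet  | Carol   
6  | Phone   | Carol   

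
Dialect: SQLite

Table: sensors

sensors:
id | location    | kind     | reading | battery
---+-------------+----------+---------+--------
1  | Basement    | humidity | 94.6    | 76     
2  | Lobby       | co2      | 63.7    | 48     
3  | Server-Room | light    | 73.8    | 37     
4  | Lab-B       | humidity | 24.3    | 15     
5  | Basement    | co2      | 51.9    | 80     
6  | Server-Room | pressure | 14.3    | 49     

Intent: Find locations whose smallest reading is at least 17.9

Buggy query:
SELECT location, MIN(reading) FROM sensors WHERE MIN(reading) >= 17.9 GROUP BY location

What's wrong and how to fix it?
Bug: Aggregates like MIN are computed per group after WHERE runs

Fix: Replace WHERE with HAVING after the GROUP BY

Corrected query:
SELECT location, MIN(reading) FROM sensors GROUP BY location HAVING MIN(reading) >= 17.9

Result:
location | MIN(reading)
---------+-------------
Basement | 51.9        
Lab-B    | 24.3        
Lobby    | 63.7        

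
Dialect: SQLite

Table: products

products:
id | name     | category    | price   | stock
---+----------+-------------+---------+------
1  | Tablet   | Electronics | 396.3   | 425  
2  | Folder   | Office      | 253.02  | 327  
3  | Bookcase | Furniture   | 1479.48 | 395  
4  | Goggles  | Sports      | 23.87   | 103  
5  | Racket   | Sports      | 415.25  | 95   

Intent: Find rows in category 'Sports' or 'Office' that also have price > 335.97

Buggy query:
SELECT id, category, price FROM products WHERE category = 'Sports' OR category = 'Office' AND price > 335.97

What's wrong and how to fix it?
Bug: Without parentheses, AND is evaluated before OR, so the price filter only applies to the 'Office' branch

Fix: Add parentheses around the OR so the AND applies to both alternatives

Corrected query:
SELECT id, category, price FROM products WHERE (category = 'Sports' OR category = 'Office') AND price > 335.97

Result:
id | category | price 
---+----------+-------
5  | Sports   | 415.25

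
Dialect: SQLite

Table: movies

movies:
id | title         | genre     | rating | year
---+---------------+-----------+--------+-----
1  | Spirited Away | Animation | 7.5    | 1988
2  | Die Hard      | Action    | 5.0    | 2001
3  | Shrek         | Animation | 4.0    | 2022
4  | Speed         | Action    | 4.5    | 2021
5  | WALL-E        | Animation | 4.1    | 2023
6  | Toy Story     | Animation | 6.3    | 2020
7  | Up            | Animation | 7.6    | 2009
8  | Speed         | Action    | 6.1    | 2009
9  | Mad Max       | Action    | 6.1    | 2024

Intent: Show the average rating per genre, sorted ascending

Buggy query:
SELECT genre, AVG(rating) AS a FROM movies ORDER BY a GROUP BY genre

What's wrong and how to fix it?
Bug: ORDER BY appears before GROUP BY; SQL clause order requires GROUP BY first

Fix: Move ORDER BY to the end, after GROUP BY

Corrected query:
SELECT genre, AVG(rating) AS a FROM movies GROUP BY genre ORDER BY a

Result:
genre     | a    
----------+------
Action    | 5.425
Animation | 5.9  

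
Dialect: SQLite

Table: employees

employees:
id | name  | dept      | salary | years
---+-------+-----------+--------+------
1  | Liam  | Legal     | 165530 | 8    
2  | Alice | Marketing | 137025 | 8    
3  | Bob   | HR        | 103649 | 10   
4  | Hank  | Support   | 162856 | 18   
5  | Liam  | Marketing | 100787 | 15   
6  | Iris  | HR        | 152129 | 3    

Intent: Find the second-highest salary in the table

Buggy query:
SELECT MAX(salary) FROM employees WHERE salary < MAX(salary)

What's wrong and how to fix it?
Bug: MAX(salary) on the right of the comparison is an aggregate-in-WHERE error

Fix: Put the inner MAX in a scalar subquery

Corrected query:
SELECT MAX(salary) FROM employees WHERE salary < (SELECT MAX(salary) FROM employees)

Result:
MAX(salary)
-----------
162856     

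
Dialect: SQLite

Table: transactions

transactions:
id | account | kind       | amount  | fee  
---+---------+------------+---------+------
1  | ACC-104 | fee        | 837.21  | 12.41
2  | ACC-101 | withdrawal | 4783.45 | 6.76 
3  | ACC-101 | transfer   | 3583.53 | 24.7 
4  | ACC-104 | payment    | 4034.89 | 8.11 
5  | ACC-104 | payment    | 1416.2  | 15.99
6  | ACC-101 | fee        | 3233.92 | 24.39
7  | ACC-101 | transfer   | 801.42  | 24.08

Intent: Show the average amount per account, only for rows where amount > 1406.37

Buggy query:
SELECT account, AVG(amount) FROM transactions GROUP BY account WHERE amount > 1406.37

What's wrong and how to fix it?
Bug: Row-level WHERE must come before GROUP BY in the clause order

Fix: Move the WHERE clause before GROUP BY

Corrected query:
SELECT account, AVG(amount) FROM transactions WHERE amount > 1406.37 GROUP BY account

Result:
account | AVG(amount)
--------+------------
ACC-101 | 3866.966667
ACC-104 | 2725.545   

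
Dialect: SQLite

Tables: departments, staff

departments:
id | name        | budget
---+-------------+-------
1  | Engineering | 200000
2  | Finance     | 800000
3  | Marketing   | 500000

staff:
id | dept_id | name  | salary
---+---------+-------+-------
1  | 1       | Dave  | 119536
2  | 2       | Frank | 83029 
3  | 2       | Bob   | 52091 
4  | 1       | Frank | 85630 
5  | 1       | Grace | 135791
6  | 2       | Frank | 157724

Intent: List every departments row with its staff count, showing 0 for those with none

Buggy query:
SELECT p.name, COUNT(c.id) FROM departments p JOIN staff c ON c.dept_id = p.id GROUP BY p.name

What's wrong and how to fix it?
Bug: INNER JOIN drops departments rows that have no matching staff rows

Fix: Switch to LEFT JOIN to retain unmatched parent rows

Corrected query:
SELECT p.name, COUNT(c.id) FROM departments p LEFT JOIN staff c ON c.dept_id = p.id GROUP BY p.name

Result:
name        | COUNT(c.id)
------------+------------
Engineering | 3          
Finance     | 3          
Marketing   | 0          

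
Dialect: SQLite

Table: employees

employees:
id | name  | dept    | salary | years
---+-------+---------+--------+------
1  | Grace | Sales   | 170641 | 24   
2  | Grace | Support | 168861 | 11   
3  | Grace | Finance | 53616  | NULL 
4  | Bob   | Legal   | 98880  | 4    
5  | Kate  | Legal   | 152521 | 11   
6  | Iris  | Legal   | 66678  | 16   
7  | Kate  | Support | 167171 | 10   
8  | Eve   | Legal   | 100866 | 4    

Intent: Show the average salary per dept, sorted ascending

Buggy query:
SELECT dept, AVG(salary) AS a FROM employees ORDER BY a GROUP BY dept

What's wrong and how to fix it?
Bug: GROUP BY must precede ORDER BY

Fix: Move ORDER BY to the end, after GROUP BY

Corrected query:
SELECT dept, AVG(salary) AS a FROM employees GROUP BY dept ORDER BY a

Result:
dept    | a        
--------+----------
Finance | 53616    
Legal   | 104736.25
Support | 168016   
Sales   | 170641   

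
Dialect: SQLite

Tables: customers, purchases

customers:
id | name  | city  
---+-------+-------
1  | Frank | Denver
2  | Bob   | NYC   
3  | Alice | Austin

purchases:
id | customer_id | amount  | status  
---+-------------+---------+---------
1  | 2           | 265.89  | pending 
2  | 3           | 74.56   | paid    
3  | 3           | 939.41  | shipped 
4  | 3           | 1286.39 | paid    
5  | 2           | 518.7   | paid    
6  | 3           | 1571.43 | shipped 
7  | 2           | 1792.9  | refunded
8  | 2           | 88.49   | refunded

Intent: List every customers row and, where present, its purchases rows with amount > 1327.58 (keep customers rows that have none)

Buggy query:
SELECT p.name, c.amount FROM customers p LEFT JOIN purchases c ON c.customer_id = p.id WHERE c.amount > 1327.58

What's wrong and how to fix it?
Bug: Filtering c.amount in WHERE discards the NULL rows produced by LEFT JOIN, turning it into an inner join

Fix: Put 'c.amount > 1327.58' in the JOIN's ON clause instead of WHERE

Corrected query:
SELECT p.name, c.amount FROM customers p LEFT JOIN purchases c ON c.customer_id = p.id AND c.amount > 1327.58

Result:
name  | amount 
------+--------
Frank | NULL   
Bob   | 1792.9 
Alice | 1571.43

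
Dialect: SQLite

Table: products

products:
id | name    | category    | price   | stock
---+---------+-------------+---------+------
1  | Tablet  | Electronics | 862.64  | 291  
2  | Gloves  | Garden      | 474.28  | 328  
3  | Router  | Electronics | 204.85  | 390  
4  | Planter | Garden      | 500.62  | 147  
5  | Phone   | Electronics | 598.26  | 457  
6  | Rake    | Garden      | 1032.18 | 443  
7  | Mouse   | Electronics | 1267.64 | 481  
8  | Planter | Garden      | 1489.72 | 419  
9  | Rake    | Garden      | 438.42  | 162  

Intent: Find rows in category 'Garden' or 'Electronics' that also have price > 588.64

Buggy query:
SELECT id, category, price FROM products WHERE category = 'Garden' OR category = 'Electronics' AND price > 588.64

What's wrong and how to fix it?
Bug: AND binds tighter than OR, so this parses as category = 'Garden' OR (category = 'Electronics' AND price > 588.64)

Fix: Add parentheses around the OR so the AND applies to both alternatives

Corrected query:
SELECT id, category, price FROM products WHERE (category = 'Garden' OR category = 'Electronics') AND price > 588.64

Result:
id | category    | price  
---+-------------+--------
1  | Electronics | 862.64 
5  | Electronics | 598.26 
6  | Garden      | 1032.18
7  | Electronics | 1267.64
8  | Garden      | 1489.72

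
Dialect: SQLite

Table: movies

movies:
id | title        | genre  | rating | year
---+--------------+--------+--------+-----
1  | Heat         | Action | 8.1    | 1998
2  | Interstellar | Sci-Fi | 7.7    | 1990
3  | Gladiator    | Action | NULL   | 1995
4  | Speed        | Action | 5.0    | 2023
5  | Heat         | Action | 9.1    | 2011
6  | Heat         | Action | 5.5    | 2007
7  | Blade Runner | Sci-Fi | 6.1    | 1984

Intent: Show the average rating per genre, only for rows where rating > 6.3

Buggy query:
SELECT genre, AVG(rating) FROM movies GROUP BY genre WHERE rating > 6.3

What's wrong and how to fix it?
Bug: Row-level WHERE must come before GROUP BY in the clause order

Fix: Move the WHERE clause before GROUP BY

Corrected query:
SELECT genre, AVG(rating) FROM movies WHERE rating > 6.3 GROUP BY genre

Result:
genre  | AVG(rating)
-------+------------
Action | 8.6        
Sci-Fi | 7.7        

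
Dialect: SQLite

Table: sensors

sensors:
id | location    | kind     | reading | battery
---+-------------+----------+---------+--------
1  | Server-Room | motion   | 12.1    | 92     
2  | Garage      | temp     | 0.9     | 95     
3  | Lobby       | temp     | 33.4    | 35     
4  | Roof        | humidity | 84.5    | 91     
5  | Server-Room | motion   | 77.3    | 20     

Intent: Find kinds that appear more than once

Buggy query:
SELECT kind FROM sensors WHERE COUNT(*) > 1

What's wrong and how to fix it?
Bug: WHERE can't reference COUNT(*); aggregates are computed after WHERE

Fix: Group first, then use HAVING for the count condition

Corrected query:
SELECT kind FROM sensors GROUP BY kind HAVING COUNT(*) > 1

Result:
kind  
------
motion
temp  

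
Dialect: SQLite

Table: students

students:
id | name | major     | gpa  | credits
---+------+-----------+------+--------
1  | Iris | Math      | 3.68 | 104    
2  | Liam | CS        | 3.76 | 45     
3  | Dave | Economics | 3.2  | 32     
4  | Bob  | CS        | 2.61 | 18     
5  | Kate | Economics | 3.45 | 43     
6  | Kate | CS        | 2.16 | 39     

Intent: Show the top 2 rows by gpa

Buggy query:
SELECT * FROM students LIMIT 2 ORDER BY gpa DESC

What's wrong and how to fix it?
Bug: ORDER BY cannot follow LIMIT; LIMIT is the final clause

Fix: Sort with ORDER BY, then apply LIMIT

Corrected query:
SELECT * FROM students ORDER BY gpa DESC LIMIT 2

Result:
id | name | major | gpa  | credits
---+------+-------+------+--------
2  | Liam | CS    | 3.76 | 45     
1  | Iris | Math  | 3.68 | 104    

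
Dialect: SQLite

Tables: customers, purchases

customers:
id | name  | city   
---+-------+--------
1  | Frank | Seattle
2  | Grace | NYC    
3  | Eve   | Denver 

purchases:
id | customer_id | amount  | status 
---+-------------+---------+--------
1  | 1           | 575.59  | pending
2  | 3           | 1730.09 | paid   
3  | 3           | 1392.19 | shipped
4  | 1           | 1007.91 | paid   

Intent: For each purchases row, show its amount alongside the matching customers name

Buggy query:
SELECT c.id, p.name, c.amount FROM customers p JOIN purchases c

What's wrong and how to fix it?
Bug: Missing join condition: each purchases row is matched to all customers rows instead of just its own

Fix: Add ON c.customer_id = p.id to the JOIN

Corrected query:
SELECT c.id, p.name, c.amount FROM customers p JOIN purchases c ON c.customer_id = p.id

Result:
id | name  | amount 
---+-------+--------
1  | Frank | 575.59 
2  | Eve   | 1730.09
3  | Eve   | 1392.19
4  | Frank | 1007.91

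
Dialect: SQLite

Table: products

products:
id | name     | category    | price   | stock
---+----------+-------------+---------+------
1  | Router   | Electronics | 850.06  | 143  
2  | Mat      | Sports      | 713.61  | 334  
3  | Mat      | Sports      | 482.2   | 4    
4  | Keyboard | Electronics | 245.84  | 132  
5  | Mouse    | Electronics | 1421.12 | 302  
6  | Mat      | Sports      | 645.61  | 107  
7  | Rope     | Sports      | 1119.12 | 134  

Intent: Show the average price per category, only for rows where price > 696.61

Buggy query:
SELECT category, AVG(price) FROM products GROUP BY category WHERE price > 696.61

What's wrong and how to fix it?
Bug: WHERE cannot follow GROUP BY

Fix: Move the WHERE clause before GROUP BY

Corrected query:
SELECT category, AVG(price) FROM products WHERE price > 696.61 GROUP BY category

Result:
category    | AVG(price)
------------+-----------
Electronics | 1135.59   
Sports      | 916.365   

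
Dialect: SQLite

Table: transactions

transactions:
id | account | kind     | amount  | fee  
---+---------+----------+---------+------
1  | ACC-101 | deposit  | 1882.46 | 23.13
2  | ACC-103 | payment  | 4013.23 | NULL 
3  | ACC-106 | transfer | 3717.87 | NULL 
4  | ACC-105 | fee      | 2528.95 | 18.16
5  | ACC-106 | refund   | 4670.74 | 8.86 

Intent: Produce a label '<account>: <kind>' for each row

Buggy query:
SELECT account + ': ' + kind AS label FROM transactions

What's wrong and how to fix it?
Bug: SQLite uses || for string concatenation; + coerces text to numbers (yielding 0)

Fix: Replace + with || to concatenate text

Corrected query:
SELECT account || ': ' || kind AS label FROM transactions

Result:
label            
-----------------
ACC-101: deposit 
ACC-103: payment 
ACC-106: transfer
ACC-105: fee     
ACC-106: refund  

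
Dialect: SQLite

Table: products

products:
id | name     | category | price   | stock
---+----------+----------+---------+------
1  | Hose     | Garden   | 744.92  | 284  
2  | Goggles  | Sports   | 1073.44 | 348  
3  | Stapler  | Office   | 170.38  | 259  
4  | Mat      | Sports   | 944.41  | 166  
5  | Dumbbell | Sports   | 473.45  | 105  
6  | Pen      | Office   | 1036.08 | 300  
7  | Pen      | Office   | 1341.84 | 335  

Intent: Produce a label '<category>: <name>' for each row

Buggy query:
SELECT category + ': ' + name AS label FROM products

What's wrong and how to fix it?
Bug: '+' is numeric addition; on text columns SQLite converts them to 0 instead of concatenating

Fix: Use the || operator for string concatenation

Corrected query:
SELECT category || ': ' || name AS label FROM products

Result:
label           
----------------
Garden: Hose    
Sports: Goggles 
Office: Stapler 
Sports: Mat     
Sports: Dumbbell
Office: Pen     
Office: Pen     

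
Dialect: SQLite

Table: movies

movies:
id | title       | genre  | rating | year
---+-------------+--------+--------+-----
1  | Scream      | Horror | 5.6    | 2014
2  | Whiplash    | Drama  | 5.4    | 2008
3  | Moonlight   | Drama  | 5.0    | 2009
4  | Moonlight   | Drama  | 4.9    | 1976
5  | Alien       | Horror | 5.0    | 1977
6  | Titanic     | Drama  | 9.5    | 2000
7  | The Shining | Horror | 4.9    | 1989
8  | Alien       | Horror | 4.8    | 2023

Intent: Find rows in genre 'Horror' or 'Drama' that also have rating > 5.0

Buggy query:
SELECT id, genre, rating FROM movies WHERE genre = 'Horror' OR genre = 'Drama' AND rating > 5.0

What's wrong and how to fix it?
Bug: Without parentheses, AND is evaluated before OR, so the rating filter only applies to the 'Drama' branch

Fix: Add parentheses around the OR so the AND applies to both alternatives

Corrected query:
SELECT id, genre, rating FROM movies WHERE (genre = 'Horror' OR genre = 'Drama') AND rating > 5.0

Result:
id | genre  | rating
---+--------+-------
1  | Horror | 5.6   
2  | Drama  | 5.4   
6  | Drama  | 9.5   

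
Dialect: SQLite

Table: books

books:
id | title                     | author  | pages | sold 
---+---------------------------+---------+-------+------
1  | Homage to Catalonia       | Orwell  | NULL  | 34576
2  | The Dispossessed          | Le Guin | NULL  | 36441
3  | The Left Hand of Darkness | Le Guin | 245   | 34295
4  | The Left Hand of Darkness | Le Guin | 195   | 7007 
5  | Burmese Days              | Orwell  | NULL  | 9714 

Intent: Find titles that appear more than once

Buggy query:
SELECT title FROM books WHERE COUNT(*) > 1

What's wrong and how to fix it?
Bug: COUNT(*) is an aggregate and cannot be used in WHERE

Fix: GROUP BY title, then filter groups with HAVING COUNT(*) > 1

Corrected query:
SELECT title FROM books GROUP BY title HAVING COUNT(*) > 1

Result:
title                    
-------------------------
The Left Hand of Darkness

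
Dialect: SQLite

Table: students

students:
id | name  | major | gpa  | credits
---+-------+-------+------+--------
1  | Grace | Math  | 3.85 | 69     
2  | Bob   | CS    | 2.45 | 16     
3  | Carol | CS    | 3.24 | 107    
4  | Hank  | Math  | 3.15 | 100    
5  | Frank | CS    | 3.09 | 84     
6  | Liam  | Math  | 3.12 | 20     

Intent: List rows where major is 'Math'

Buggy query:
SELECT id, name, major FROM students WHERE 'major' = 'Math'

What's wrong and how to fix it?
Bug: Single quotes denote string literals in SQL; the column name is being compared as a constant string

Fix: Reference the column as major without single quotes

Corrected query:
SELECT id, name, major FROM students WHERE major = 'Math'

Result:
id | name  | major
---+-------+------
1  | Grace | Math 
4  | Hank  | Math 
6  | Liam  | Math 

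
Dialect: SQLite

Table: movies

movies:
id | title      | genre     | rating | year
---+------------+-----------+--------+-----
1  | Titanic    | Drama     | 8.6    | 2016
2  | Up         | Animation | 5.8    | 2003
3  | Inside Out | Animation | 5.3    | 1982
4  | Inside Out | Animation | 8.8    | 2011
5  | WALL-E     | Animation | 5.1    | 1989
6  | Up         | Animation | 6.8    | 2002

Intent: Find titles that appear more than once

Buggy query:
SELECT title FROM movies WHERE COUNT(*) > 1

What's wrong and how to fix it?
Bug: WHERE can't reference COUNT(*); aggregates are computed after WHERE

Fix: GROUP BY title, then filter groups with HAVING COUNT(*) > 1

Corrected query:
SELECT title FROM movies GROUP BY title HAVING COUNT(*) > 1

Result:
title     
----------
Inside Out
Up        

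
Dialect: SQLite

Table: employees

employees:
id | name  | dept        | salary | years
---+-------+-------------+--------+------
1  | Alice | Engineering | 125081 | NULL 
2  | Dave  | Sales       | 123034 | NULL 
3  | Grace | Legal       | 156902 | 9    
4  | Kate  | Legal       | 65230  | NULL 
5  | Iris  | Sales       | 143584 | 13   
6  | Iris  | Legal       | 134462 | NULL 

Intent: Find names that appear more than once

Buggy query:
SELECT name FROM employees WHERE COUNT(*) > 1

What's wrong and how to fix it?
Bug: WHERE can't reference COUNT(*); aggregates are computed after WHERE

Fix: Group first, then use HAVING for the count condition

Corrected query:
SELECT name FROM employees GROUP BY name HAVING COUNT(*) > 1

Result:
name
----
Iris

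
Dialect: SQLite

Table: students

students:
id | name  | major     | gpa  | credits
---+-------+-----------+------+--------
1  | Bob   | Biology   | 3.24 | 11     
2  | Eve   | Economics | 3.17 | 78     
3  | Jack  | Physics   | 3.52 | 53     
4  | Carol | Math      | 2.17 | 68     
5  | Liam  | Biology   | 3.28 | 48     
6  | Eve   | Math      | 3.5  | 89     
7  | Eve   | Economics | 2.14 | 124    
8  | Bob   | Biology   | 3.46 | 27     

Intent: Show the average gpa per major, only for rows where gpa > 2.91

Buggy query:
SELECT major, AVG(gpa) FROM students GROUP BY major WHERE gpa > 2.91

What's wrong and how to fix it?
Bug: Row-level WHERE must come before GROUP BY in the clause order

Fix: Move the WHERE clause before GROUP BY

Corrected query:
SELECT major, AVG(gpa) FROM students WHERE gpa > 2.91 GROUP BY major

Result:
major     | AVG(gpa)
----------+---------
Biology   | 3.326667
Economics | 3.17    
Math      | 3.5     
Physics   | 3.52    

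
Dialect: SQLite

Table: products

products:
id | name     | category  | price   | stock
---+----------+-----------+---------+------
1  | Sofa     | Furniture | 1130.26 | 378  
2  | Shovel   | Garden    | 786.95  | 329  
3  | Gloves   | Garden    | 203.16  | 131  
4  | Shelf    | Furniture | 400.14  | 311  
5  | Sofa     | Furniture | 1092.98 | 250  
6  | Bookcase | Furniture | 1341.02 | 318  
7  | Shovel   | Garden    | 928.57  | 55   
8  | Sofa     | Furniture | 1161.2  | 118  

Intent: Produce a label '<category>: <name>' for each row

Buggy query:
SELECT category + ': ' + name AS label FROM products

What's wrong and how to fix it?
Bug: '+' is numeric addition; on text columns SQLite converts them to 0 instead of concatenating

Fix: Replace + with || to concatenate text

Corrected query:
SELECT category || ': ' || name AS label FROM products

Result:
label              
-------------------
Furniture: Sofa    
Garden: Shovel     
Garden: Gloves     
Furniture: Shelf   
Furniture: Sofa    
Furniture: Bookcase
Garden: Shovel     
Furniture: Sofa    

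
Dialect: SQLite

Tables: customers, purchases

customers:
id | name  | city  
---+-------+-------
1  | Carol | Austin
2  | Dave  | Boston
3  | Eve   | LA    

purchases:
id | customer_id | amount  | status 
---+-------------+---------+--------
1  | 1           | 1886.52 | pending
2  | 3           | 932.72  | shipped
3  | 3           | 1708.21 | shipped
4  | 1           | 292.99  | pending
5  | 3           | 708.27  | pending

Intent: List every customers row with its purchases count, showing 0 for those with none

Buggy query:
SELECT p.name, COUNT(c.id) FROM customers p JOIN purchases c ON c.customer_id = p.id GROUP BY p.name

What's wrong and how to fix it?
Bug: An inner join excludes parents with zero children

Fix: Switch to LEFT JOIN to retain unmatched parent rows

Corrected query:
SELECT p.name, COUNT(c.id) FROM customers p LEFT JOIN purchases c ON c.customer_id = p.id GROUP BY p.name

Result:
name  | COUNT(c.id)
------+------------
Carol | 2          
Dave  | 0          
Eve   | 3          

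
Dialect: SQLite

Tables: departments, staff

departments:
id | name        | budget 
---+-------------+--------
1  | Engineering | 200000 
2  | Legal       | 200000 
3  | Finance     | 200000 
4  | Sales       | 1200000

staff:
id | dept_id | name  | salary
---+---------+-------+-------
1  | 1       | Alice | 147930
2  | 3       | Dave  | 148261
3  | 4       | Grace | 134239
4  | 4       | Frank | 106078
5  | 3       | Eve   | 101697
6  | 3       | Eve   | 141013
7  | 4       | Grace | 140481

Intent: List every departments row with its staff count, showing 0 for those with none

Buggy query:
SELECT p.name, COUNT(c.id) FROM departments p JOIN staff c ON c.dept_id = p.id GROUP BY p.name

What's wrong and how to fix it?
Bug: INNER JOIN drops departments rows that have no matching staff rows

Fix: Use LEFT JOIN so parents without children still appear (COUNT(c.id) gives 0)

Corrected query:
SELECT p.name, COUNT(c.id) FROM departments p LEFT JOIN staff c ON c.dept_id = p.id GROUP BY p.name

Result:
name        | COUNT(c.id)
------------+------------
Engineering | 1          
Finance     | 3          
Legal       | 0          
Sales       | 3          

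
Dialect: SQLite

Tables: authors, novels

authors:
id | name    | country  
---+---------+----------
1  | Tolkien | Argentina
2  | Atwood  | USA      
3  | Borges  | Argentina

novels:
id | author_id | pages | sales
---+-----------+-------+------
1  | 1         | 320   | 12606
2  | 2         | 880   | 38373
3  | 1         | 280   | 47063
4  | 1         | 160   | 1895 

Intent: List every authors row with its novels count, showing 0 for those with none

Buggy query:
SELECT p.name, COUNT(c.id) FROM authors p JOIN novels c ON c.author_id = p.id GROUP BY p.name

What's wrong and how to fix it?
Bug: An inner join excludes parents with zero children

Fix: Switch to LEFT JOIN to retain unmatched parent rows

Corrected query:
SELECT p.name, COUNT(c.id) FROM authors p LEFT JOIN novels c ON c.author_id = p.id GROUP BY p.name

Result:
name    | COUNT(c.id)
--------+------------
Atwood  | 1          
Borges  | 0          
Tolkien | 3          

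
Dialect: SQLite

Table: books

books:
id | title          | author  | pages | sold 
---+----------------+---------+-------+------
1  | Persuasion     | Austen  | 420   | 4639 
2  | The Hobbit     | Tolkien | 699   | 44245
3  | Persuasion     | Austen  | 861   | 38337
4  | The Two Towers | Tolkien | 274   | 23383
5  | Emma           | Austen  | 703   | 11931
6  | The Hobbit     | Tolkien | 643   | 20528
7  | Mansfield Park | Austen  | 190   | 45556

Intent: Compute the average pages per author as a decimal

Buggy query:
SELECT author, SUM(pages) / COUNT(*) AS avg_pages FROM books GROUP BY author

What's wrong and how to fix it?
Bug: Both operands are integers, so '/' performs integer division and truncates

Fix: Cast one side to REAL so the division keeps the fractional part

Corrected query:
SELECT author, SUM(pages) * 1.0 / COUNT(*) AS avg_pages FROM books GROUP BY author

Result:
author  | avg_pages 
--------+-----------
Austen  | 543.5     
Tolkien | 538.666667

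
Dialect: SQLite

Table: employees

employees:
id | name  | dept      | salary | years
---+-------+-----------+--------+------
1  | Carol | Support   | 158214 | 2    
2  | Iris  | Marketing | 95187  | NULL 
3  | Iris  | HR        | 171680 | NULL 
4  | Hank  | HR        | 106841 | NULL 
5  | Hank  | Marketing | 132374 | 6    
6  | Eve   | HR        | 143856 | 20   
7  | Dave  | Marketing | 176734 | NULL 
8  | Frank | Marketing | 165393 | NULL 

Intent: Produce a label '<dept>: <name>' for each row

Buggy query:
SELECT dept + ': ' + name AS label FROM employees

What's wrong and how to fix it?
Bug: '+' is numeric addition; on text columns SQLite converts them to 0 instead of concatenating

Fix: Replace + with || to concatenate text

Corrected query:
SELECT dept || ': ' || name AS label FROM employees

Result:
label           
----------------
Support: Carol  
Marketing: Iris 
HR: Iris        
HR: Hank        
Marketing: Hank 
HR: Eve         
Marketing: Dave 
Marketing: Frank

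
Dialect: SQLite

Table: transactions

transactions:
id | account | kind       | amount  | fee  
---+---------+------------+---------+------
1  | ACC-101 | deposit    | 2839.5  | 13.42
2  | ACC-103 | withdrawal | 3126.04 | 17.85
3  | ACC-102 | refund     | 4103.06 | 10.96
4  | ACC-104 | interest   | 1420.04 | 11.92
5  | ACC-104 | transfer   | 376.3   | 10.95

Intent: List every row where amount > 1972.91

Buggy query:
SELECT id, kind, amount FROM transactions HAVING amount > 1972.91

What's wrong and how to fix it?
Bug: HAVING filters the output of aggregation, but this query has no GROUP BY and no aggregate functions, so SQLite rejects it (HAVING clause on a non-aggregate query); the condition here is per row

Fix: Use WHERE for row-level filtering

Corrected query:
SELECT id, kind, amount FROM transactions WHERE amount > 1972.91

Result:
id | kind       | amount 
---+------------+--------
1  | deposit    | 2839.5 
2  | withdrawal | 3126.04
3  | refund     | 4103.06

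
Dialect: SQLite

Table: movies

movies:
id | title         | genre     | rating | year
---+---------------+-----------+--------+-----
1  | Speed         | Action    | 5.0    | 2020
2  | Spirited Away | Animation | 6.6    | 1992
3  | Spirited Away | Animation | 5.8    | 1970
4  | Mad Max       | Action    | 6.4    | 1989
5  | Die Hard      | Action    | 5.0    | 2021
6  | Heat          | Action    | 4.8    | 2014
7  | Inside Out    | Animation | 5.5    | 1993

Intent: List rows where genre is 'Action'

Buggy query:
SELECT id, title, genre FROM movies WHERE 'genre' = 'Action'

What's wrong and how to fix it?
Bug: Single quotes denote string literals in SQL; the column name is being compared as a constant string

Fix: Reference the column as genre without single quotes

Corrected query:
SELECT id, title, genre FROM movies WHERE genre = 'Action'

Result:
id | title    | genre 
---+----------+-------
1  | Speed    | Action
4  | Mad Max  | Action
5  | Die Hard | Action
6  | Heat     | Action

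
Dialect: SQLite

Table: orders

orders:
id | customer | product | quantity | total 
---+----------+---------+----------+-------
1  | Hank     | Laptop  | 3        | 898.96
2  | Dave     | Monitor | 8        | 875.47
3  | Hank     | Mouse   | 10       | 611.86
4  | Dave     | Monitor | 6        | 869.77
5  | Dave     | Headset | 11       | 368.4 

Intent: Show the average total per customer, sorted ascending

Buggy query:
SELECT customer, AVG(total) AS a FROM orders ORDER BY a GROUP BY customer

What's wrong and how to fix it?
Bug: ORDER BY appears before GROUP BY; SQL clause order requires GROUP BY first

Fix: Move ORDER BY to the end, after GROUP BY

Corrected query:
SELECT customer, AVG(total) AS a FROM orders GROUP BY customer ORDER BY a

Result:
customer | a         
---------+-----------
Dave     | 704.546667
Hank     | 755.41    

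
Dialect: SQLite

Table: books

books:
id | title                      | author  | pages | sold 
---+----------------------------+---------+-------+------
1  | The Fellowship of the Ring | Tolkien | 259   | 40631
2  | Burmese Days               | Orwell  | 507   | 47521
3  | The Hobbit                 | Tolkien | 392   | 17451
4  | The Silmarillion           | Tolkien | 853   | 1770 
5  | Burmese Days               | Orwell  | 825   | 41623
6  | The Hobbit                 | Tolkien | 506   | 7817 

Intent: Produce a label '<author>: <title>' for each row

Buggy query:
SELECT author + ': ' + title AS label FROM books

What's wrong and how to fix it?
Bug: SQLite uses || for string concatenation; + coerces text to numbers (yielding 0)

Fix: Use the || operator for string concatenation

Corrected query:
SELECT author || ': ' || title AS label FROM books

Result:
label                              
-----------------------------------
Tolkien: The Fellowship of the Ring
Orwell: Burmese Days               
Tolkien: The Hobbit                
Tolkien: The Silmarillion          
Orwell: Burmese Days               
Tolkien: The Hobbit                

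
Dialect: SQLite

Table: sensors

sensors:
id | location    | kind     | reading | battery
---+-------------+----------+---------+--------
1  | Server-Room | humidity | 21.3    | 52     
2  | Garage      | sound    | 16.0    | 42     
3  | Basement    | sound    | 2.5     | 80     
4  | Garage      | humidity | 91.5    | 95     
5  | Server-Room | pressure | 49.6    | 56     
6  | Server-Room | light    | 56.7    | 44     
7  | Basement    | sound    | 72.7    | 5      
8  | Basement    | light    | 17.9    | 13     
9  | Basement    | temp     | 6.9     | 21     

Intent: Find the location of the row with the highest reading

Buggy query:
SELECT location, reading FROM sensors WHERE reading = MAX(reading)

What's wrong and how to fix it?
Bug: MAX(reading) is an aggregate and cannot be used directly in WHERE

Fix: Wrap MAX in a scalar subquery so WHERE compares against a single value

Corrected query:
SELECT location, reading FROM sensors WHERE reading = (SELECT MAX(reading) FROM sensors)

Result:
location | reading
---------+--------
Garage   | 91.5   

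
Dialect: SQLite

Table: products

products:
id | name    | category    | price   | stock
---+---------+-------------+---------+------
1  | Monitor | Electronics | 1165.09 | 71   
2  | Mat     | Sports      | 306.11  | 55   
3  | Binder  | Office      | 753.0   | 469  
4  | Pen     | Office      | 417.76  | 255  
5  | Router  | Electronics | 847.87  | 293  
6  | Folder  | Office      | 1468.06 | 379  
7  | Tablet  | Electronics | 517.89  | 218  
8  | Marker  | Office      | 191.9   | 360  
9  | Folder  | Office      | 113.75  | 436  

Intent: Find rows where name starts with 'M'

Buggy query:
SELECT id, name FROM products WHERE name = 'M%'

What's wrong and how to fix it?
Bug: '=' compares the literal string including the % character; pattern matching needs LIKE

Fix: Use LIKE for wildcard pattern matching

Corrected query:
SELECT id, name FROM products WHERE name LIKE 'M%'

Result:
id | name   
---+--------
1  | Monitor
2  | Mat    
8  | Marker 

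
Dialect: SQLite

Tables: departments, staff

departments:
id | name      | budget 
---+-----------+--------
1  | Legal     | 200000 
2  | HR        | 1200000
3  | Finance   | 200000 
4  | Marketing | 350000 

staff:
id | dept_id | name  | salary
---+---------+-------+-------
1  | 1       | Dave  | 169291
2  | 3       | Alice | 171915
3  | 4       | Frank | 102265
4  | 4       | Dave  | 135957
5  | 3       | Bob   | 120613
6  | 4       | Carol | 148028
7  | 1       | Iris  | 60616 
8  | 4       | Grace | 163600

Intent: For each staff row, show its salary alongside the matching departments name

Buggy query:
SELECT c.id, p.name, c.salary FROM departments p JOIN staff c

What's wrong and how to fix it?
Bug: Missing join condition: each staff row is matched to all departments rows instead of just its own

Fix: Add ON c.dept_id = p.id to the JOIN

Corrected query:
SELECT c.id, p.name, c.salary FROM departments p JOIN staff c ON c.dept_id = p.id

Result:
id | name      | salary
---+-----------+-------
1  | Legal     | 169291
2  | Finance   | 171915
3  | Marketing | 102265
4  | Marketing | 135957
5  | Finance   | 120613
6  | Marketing | 148028
7  | Legal     | 60616 
8  | Marketing | 163600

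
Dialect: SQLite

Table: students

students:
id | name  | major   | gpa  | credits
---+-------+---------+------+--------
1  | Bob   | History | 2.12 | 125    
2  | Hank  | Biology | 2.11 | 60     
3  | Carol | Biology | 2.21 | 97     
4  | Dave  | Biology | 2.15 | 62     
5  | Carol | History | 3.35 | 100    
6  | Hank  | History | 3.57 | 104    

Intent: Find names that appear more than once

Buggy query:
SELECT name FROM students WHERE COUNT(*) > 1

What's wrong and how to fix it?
Bug: COUNT(*) is an aggregate and cannot be used in WHERE

Fix: GROUP BY name, then filter groups with HAVING COUNT(*) > 1

Corrected query:
SELECT name FROM students GROUP BY name HAVING COUNT(*) > 1

Result:
name 
-----
Carol
Hank 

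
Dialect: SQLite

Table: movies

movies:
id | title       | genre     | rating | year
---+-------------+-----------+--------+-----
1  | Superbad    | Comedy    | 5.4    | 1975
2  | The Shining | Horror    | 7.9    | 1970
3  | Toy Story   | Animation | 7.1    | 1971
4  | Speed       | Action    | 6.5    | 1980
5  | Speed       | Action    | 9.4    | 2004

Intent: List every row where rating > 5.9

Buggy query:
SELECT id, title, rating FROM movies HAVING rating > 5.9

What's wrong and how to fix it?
Bug: This is a non-aggregate query (no GROUP BY, no aggregates), so in SQLite the HAVING clause is invalid here; a row-level condition belongs in WHERE

Fix: Replace HAVING with WHERE since the condition applies to individual rows

Corrected query:
SELECT id, title, rating FROM movies WHERE rating > 5.9

Result:
id | title       | rating
---+-------------+-------
2  | The Shining | 7.9   
3  | Toy Story   | 7.1   
4  | Speed       | 6.5   
5  | Speed       | 9.4   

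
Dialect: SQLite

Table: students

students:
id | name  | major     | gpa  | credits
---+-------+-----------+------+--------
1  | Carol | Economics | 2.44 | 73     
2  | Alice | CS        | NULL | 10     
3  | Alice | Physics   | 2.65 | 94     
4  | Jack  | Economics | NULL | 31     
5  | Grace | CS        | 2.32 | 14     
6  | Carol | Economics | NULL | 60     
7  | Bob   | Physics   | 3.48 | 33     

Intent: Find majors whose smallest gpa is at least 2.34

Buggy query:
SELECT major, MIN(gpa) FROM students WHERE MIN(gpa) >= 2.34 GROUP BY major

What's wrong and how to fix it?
Bug: MIN() in WHERE is a misuse of aggregate

Fix: Replace WHERE with HAVING after the GROUP BY

Corrected query:
SELECT major, MIN(gpa) FROM students GROUP BY major HAVING MIN(gpa) >= 2.34

Result:
major     | MIN(gpa)
----------+---------
Economics | 2.44    
Physics   | 2.65    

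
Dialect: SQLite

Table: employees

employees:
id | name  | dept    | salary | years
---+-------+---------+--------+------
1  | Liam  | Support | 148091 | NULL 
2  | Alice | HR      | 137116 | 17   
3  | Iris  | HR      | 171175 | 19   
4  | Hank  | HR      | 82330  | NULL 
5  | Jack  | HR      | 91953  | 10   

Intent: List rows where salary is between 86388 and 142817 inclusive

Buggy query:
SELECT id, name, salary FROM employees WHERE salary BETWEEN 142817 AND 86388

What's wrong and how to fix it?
Bug: The bounds are reversed; BETWEEN a AND b requires a <= b to match anything

Fix: Swap the bounds so the smaller value comes first

Corrected query:
SELECT id, name, salary FROM employees WHERE salary BETWEEN 86388 AND 142817

Result:
id | name  | salary
---+-------+-------
2  | Alice | 137116
5  | Jack  | 91953 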